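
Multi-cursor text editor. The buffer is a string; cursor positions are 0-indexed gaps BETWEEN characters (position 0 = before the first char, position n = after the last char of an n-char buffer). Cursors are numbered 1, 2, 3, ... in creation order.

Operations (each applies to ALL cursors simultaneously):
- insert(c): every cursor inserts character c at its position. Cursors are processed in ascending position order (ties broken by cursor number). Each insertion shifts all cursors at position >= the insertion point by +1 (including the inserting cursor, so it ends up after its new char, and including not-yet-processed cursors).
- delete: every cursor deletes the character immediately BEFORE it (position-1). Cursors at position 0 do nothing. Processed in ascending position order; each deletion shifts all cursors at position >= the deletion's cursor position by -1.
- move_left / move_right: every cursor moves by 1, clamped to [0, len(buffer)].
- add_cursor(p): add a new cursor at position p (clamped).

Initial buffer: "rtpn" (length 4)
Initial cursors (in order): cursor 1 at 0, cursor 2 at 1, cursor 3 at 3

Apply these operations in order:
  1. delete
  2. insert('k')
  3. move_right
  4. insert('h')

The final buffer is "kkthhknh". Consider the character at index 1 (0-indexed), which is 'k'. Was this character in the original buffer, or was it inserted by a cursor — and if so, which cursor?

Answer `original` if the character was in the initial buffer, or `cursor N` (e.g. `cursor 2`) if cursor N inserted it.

Answer: cursor 2

Derivation:
After op 1 (delete): buffer="tn" (len 2), cursors c1@0 c2@0 c3@1, authorship ..
After op 2 (insert('k')): buffer="kktkn" (len 5), cursors c1@2 c2@2 c3@4, authorship 12.3.
After op 3 (move_right): buffer="kktkn" (len 5), cursors c1@3 c2@3 c3@5, authorship 12.3.
After op 4 (insert('h')): buffer="kkthhknh" (len 8), cursors c1@5 c2@5 c3@8, authorship 12.123.3
Authorship (.=original, N=cursor N): 1 2 . 1 2 3 . 3
Index 1: author = 2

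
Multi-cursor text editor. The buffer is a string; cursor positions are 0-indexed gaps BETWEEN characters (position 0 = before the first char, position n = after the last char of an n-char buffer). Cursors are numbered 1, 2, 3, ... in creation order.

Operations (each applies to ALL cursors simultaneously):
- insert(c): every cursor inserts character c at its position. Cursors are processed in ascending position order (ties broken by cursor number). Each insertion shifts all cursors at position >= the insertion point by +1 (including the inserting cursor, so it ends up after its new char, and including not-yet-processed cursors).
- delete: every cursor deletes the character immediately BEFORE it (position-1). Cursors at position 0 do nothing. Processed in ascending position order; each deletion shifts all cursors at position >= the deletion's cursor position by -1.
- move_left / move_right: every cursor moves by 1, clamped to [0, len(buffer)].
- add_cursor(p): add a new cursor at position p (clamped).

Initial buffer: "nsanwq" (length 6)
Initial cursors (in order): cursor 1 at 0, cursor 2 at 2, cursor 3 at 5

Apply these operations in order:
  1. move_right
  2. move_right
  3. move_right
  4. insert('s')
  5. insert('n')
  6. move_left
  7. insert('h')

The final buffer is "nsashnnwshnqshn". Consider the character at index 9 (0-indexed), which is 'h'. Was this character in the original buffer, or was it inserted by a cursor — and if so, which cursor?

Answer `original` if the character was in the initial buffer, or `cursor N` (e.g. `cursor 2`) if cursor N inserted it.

After op 1 (move_right): buffer="nsanwq" (len 6), cursors c1@1 c2@3 c3@6, authorship ......
After op 2 (move_right): buffer="nsanwq" (len 6), cursors c1@2 c2@4 c3@6, authorship ......
After op 3 (move_right): buffer="nsanwq" (len 6), cursors c1@3 c2@5 c3@6, authorship ......
After op 4 (insert('s')): buffer="nsasnwsqs" (len 9), cursors c1@4 c2@7 c3@9, authorship ...1..2.3
After op 5 (insert('n')): buffer="nsasnnwsnqsn" (len 12), cursors c1@5 c2@9 c3@12, authorship ...11..22.33
After op 6 (move_left): buffer="nsasnnwsnqsn" (len 12), cursors c1@4 c2@8 c3@11, authorship ...11..22.33
After op 7 (insert('h')): buffer="nsashnnwshnqshn" (len 15), cursors c1@5 c2@10 c3@14, authorship ...111..222.333
Authorship (.=original, N=cursor N): . . . 1 1 1 . . 2 2 2 . 3 3 3
Index 9: author = 2

Answer: cursor 2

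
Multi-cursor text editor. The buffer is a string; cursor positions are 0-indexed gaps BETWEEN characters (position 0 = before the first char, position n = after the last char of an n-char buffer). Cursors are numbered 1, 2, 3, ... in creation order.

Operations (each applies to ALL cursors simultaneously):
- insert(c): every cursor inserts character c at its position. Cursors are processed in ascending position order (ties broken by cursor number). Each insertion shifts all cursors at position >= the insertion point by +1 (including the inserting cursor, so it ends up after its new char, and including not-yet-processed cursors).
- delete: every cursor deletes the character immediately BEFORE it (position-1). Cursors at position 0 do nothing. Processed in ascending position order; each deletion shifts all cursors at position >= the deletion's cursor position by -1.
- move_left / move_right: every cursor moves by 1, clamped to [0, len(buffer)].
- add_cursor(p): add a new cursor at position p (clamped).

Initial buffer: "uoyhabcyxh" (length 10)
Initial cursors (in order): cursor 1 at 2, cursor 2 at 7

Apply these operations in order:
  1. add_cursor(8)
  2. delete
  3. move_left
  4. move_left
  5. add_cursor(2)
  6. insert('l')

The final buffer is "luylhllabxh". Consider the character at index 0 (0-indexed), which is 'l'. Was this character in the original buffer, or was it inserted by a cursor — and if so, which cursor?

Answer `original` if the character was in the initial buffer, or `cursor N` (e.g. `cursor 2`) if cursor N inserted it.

After op 1 (add_cursor(8)): buffer="uoyhabcyxh" (len 10), cursors c1@2 c2@7 c3@8, authorship ..........
After op 2 (delete): buffer="uyhabxh" (len 7), cursors c1@1 c2@5 c3@5, authorship .......
After op 3 (move_left): buffer="uyhabxh" (len 7), cursors c1@0 c2@4 c3@4, authorship .......
After op 4 (move_left): buffer="uyhabxh" (len 7), cursors c1@0 c2@3 c3@3, authorship .......
After op 5 (add_cursor(2)): buffer="uyhabxh" (len 7), cursors c1@0 c4@2 c2@3 c3@3, authorship .......
After op 6 (insert('l')): buffer="luylhllabxh" (len 11), cursors c1@1 c4@4 c2@7 c3@7, authorship 1..4.23....
Authorship (.=original, N=cursor N): 1 . . 4 . 2 3 . . . .
Index 0: author = 1

Answer: cursor 1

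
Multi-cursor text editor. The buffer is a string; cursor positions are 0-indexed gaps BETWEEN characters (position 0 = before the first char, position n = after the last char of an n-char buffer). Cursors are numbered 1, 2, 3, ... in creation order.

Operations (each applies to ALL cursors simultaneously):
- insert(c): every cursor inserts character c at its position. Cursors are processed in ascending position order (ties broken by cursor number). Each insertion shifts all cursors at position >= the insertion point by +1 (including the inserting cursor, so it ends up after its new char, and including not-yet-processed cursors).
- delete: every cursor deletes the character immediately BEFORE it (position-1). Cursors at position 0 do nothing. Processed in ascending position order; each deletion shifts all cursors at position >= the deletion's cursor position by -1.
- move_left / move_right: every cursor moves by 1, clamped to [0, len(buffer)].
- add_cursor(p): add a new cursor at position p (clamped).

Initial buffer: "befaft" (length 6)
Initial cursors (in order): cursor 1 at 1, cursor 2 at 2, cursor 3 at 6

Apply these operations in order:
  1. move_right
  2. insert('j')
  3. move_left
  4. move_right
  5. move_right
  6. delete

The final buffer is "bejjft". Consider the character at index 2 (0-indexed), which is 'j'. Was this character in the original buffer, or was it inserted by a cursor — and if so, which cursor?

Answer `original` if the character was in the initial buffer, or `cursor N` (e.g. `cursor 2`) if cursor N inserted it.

Answer: cursor 1

Derivation:
After op 1 (move_right): buffer="befaft" (len 6), cursors c1@2 c2@3 c3@6, authorship ......
After op 2 (insert('j')): buffer="bejfjaftj" (len 9), cursors c1@3 c2@5 c3@9, authorship ..1.2...3
After op 3 (move_left): buffer="bejfjaftj" (len 9), cursors c1@2 c2@4 c3@8, authorship ..1.2...3
After op 4 (move_right): buffer="bejfjaftj" (len 9), cursors c1@3 c2@5 c3@9, authorship ..1.2...3
After op 5 (move_right): buffer="bejfjaftj" (len 9), cursors c1@4 c2@6 c3@9, authorship ..1.2...3
After op 6 (delete): buffer="bejjft" (len 6), cursors c1@3 c2@4 c3@6, authorship ..12..
Authorship (.=original, N=cursor N): . . 1 2 . .
Index 2: author = 1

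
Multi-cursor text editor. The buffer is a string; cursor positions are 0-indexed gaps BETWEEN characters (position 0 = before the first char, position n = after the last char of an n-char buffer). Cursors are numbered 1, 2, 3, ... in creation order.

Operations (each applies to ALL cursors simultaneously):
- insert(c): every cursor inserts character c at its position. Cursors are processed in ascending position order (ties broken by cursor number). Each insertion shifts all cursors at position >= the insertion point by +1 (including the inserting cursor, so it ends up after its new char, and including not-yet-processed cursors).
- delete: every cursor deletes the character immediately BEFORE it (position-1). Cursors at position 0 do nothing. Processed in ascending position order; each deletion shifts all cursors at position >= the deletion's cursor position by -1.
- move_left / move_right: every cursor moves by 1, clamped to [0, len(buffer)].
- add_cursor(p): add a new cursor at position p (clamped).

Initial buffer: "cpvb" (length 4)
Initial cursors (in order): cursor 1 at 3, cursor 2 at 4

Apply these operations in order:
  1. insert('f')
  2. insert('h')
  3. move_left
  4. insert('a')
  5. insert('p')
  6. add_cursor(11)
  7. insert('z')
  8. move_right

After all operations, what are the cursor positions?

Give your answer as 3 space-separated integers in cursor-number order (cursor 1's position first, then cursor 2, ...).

Answer: 8 15 15

Derivation:
After op 1 (insert('f')): buffer="cpvfbf" (len 6), cursors c1@4 c2@6, authorship ...1.2
After op 2 (insert('h')): buffer="cpvfhbfh" (len 8), cursors c1@5 c2@8, authorship ...11.22
After op 3 (move_left): buffer="cpvfhbfh" (len 8), cursors c1@4 c2@7, authorship ...11.22
After op 4 (insert('a')): buffer="cpvfahbfah" (len 10), cursors c1@5 c2@9, authorship ...111.222
After op 5 (insert('p')): buffer="cpvfaphbfaph" (len 12), cursors c1@6 c2@11, authorship ...1111.2222
After op 6 (add_cursor(11)): buffer="cpvfaphbfaph" (len 12), cursors c1@6 c2@11 c3@11, authorship ...1111.2222
After op 7 (insert('z')): buffer="cpvfapzhbfapzzh" (len 15), cursors c1@7 c2@14 c3@14, authorship ...11111.222232
After op 8 (move_right): buffer="cpvfapzhbfapzzh" (len 15), cursors c1@8 c2@15 c3@15, authorship ...11111.222232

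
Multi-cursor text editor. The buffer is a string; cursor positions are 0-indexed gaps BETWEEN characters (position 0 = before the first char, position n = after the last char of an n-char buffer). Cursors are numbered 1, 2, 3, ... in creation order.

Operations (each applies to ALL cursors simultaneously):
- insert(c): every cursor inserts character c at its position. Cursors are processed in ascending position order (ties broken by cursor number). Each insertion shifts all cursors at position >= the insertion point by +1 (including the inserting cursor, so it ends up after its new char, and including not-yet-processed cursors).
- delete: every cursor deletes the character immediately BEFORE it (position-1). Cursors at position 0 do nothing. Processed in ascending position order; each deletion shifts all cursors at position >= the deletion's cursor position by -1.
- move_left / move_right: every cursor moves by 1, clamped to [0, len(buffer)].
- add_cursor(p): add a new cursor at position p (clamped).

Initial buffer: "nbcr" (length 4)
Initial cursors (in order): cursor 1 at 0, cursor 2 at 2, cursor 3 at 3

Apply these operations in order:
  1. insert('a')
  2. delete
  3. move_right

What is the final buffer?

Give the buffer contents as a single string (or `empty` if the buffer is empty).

Answer: nbcr

Derivation:
After op 1 (insert('a')): buffer="anbacar" (len 7), cursors c1@1 c2@4 c3@6, authorship 1..2.3.
After op 2 (delete): buffer="nbcr" (len 4), cursors c1@0 c2@2 c3@3, authorship ....
After op 3 (move_right): buffer="nbcr" (len 4), cursors c1@1 c2@3 c3@4, authorship ....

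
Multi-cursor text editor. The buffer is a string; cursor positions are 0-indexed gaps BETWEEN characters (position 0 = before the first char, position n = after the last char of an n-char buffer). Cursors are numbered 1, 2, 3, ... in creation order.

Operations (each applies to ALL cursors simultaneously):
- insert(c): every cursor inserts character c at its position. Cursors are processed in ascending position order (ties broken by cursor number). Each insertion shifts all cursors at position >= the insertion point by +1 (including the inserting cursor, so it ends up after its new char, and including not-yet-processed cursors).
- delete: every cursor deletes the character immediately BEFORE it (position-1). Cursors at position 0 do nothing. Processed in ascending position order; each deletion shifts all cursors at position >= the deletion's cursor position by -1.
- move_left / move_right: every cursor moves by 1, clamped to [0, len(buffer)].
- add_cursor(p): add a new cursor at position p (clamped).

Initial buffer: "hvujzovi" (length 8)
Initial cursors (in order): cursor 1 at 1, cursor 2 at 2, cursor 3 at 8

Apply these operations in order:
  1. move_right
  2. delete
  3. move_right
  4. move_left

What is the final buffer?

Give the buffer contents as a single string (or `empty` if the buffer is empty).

After op 1 (move_right): buffer="hvujzovi" (len 8), cursors c1@2 c2@3 c3@8, authorship ........
After op 2 (delete): buffer="hjzov" (len 5), cursors c1@1 c2@1 c3@5, authorship .....
After op 3 (move_right): buffer="hjzov" (len 5), cursors c1@2 c2@2 c3@5, authorship .....
After op 4 (move_left): buffer="hjzov" (len 5), cursors c1@1 c2@1 c3@4, authorship .....

Answer: hjzov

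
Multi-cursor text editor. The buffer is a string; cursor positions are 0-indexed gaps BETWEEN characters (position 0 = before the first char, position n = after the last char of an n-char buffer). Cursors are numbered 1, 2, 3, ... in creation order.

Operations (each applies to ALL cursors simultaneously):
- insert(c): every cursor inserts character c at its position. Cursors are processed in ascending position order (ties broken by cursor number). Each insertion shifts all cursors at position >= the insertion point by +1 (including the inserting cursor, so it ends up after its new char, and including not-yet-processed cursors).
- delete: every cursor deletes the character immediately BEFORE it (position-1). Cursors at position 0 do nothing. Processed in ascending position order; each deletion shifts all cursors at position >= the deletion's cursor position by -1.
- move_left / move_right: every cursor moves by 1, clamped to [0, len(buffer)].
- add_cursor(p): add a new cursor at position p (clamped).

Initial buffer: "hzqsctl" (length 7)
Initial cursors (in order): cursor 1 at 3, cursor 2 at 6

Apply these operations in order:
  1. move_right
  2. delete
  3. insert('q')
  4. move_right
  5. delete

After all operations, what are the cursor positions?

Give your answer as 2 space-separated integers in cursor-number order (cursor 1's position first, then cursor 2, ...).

After op 1 (move_right): buffer="hzqsctl" (len 7), cursors c1@4 c2@7, authorship .......
After op 2 (delete): buffer="hzqct" (len 5), cursors c1@3 c2@5, authorship .....
After op 3 (insert('q')): buffer="hzqqctq" (len 7), cursors c1@4 c2@7, authorship ...1..2
After op 4 (move_right): buffer="hzqqctq" (len 7), cursors c1@5 c2@7, authorship ...1..2
After op 5 (delete): buffer="hzqqt" (len 5), cursors c1@4 c2@5, authorship ...1.

Answer: 4 5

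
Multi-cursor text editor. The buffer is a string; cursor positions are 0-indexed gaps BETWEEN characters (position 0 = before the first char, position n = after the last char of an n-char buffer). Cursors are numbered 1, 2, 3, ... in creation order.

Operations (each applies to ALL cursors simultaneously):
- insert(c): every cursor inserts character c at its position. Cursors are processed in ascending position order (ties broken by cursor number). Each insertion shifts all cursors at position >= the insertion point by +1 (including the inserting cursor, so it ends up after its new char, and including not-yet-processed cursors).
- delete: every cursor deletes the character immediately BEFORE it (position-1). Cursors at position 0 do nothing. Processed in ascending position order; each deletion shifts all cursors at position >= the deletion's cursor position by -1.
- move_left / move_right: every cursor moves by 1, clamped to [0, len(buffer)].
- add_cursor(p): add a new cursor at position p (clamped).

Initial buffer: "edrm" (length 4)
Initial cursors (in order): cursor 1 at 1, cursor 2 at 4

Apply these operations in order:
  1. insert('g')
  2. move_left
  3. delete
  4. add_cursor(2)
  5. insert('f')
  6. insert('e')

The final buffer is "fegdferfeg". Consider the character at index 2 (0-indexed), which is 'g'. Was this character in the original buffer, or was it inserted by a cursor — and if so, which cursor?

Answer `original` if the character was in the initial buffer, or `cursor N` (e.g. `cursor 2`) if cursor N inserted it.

After op 1 (insert('g')): buffer="egdrmg" (len 6), cursors c1@2 c2@6, authorship .1...2
After op 2 (move_left): buffer="egdrmg" (len 6), cursors c1@1 c2@5, authorship .1...2
After op 3 (delete): buffer="gdrg" (len 4), cursors c1@0 c2@3, authorship 1..2
After op 4 (add_cursor(2)): buffer="gdrg" (len 4), cursors c1@0 c3@2 c2@3, authorship 1..2
After op 5 (insert('f')): buffer="fgdfrfg" (len 7), cursors c1@1 c3@4 c2@6, authorship 11.3.22
After op 6 (insert('e')): buffer="fegdferfeg" (len 10), cursors c1@2 c3@6 c2@9, authorship 111.33.222
Authorship (.=original, N=cursor N): 1 1 1 . 3 3 . 2 2 2
Index 2: author = 1

Answer: cursor 1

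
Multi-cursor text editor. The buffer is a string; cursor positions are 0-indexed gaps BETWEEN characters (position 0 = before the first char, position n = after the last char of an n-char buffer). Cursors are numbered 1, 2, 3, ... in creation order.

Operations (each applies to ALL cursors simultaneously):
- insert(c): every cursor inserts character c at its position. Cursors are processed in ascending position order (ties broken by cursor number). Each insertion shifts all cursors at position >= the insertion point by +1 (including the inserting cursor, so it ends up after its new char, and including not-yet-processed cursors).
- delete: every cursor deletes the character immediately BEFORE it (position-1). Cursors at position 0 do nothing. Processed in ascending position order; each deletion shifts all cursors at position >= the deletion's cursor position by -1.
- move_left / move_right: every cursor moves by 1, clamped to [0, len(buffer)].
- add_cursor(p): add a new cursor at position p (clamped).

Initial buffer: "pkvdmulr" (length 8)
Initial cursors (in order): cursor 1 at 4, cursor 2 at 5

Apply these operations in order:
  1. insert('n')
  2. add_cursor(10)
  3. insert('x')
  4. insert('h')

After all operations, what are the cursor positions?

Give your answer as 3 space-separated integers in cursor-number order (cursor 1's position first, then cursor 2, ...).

After op 1 (insert('n')): buffer="pkvdnmnulr" (len 10), cursors c1@5 c2@7, authorship ....1.2...
After op 2 (add_cursor(10)): buffer="pkvdnmnulr" (len 10), cursors c1@5 c2@7 c3@10, authorship ....1.2...
After op 3 (insert('x')): buffer="pkvdnxmnxulrx" (len 13), cursors c1@6 c2@9 c3@13, authorship ....11.22...3
After op 4 (insert('h')): buffer="pkvdnxhmnxhulrxh" (len 16), cursors c1@7 c2@11 c3@16, authorship ....111.222...33

Answer: 7 11 16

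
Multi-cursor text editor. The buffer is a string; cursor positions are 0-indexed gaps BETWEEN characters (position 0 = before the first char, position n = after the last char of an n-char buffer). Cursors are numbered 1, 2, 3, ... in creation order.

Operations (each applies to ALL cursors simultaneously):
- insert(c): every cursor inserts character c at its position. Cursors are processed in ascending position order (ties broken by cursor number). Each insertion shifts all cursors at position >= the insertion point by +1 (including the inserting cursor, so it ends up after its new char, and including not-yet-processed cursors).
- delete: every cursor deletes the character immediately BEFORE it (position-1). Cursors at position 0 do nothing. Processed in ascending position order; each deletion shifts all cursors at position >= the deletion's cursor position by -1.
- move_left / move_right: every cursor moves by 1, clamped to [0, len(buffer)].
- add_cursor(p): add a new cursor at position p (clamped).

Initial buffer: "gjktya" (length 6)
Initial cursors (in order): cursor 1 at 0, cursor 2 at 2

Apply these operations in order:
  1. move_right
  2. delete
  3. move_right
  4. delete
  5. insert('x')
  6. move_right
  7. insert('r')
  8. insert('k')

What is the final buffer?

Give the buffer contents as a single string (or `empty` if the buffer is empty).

After op 1 (move_right): buffer="gjktya" (len 6), cursors c1@1 c2@3, authorship ......
After op 2 (delete): buffer="jtya" (len 4), cursors c1@0 c2@1, authorship ....
After op 3 (move_right): buffer="jtya" (len 4), cursors c1@1 c2@2, authorship ....
After op 4 (delete): buffer="ya" (len 2), cursors c1@0 c2@0, authorship ..
After op 5 (insert('x')): buffer="xxya" (len 4), cursors c1@2 c2@2, authorship 12..
After op 6 (move_right): buffer="xxya" (len 4), cursors c1@3 c2@3, authorship 12..
After op 7 (insert('r')): buffer="xxyrra" (len 6), cursors c1@5 c2@5, authorship 12.12.
After op 8 (insert('k')): buffer="xxyrrkka" (len 8), cursors c1@7 c2@7, authorship 12.1212.

Answer: xxyrrkka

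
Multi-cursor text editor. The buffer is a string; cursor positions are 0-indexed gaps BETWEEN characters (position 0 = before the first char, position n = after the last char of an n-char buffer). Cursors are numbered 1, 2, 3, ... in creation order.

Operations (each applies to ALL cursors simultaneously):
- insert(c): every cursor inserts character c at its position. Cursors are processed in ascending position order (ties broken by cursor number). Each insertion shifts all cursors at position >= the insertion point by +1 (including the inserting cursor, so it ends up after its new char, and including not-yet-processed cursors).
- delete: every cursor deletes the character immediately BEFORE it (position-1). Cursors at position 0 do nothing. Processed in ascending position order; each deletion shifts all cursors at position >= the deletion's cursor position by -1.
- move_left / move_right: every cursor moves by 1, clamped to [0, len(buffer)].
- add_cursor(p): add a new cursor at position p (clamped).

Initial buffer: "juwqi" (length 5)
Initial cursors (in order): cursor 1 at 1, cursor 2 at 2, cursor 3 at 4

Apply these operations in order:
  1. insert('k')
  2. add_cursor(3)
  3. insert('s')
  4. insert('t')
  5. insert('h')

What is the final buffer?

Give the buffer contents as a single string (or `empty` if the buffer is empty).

Answer: jksthusthksthwqksthi

Derivation:
After op 1 (insert('k')): buffer="jkukwqki" (len 8), cursors c1@2 c2@4 c3@7, authorship .1.2..3.
After op 2 (add_cursor(3)): buffer="jkukwqki" (len 8), cursors c1@2 c4@3 c2@4 c3@7, authorship .1.2..3.
After op 3 (insert('s')): buffer="jksuskswqksi" (len 12), cursors c1@3 c4@5 c2@7 c3@11, authorship .11.422..33.
After op 4 (insert('t')): buffer="jkstustkstwqksti" (len 16), cursors c1@4 c4@7 c2@10 c3@15, authorship .111.44222..333.
After op 5 (insert('h')): buffer="jksthusthksthwqksthi" (len 20), cursors c1@5 c4@9 c2@13 c3@19, authorship .1111.4442222..3333.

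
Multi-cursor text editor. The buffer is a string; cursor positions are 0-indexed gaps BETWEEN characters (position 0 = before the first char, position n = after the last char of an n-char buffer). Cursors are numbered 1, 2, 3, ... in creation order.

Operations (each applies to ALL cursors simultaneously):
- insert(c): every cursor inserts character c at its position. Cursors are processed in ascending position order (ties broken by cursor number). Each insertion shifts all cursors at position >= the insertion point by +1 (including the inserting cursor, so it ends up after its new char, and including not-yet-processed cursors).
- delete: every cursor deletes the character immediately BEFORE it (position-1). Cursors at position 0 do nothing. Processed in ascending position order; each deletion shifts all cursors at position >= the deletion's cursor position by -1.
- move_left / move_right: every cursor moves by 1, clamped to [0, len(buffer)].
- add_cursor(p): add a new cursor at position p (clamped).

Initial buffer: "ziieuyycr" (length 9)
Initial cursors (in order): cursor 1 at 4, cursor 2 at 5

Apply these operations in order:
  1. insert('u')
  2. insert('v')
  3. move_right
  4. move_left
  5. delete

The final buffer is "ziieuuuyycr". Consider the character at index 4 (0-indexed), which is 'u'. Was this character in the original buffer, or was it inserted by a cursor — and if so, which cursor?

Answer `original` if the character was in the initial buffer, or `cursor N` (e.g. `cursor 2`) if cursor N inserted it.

Answer: cursor 1

Derivation:
After op 1 (insert('u')): buffer="ziieuuuyycr" (len 11), cursors c1@5 c2@7, authorship ....1.2....
After op 2 (insert('v')): buffer="ziieuvuuvyycr" (len 13), cursors c1@6 c2@9, authorship ....11.22....
After op 3 (move_right): buffer="ziieuvuuvyycr" (len 13), cursors c1@7 c2@10, authorship ....11.22....
After op 4 (move_left): buffer="ziieuvuuvyycr" (len 13), cursors c1@6 c2@9, authorship ....11.22....
After op 5 (delete): buffer="ziieuuuyycr" (len 11), cursors c1@5 c2@7, authorship ....1.2....
Authorship (.=original, N=cursor N): . . . . 1 . 2 . . . .
Index 4: author = 1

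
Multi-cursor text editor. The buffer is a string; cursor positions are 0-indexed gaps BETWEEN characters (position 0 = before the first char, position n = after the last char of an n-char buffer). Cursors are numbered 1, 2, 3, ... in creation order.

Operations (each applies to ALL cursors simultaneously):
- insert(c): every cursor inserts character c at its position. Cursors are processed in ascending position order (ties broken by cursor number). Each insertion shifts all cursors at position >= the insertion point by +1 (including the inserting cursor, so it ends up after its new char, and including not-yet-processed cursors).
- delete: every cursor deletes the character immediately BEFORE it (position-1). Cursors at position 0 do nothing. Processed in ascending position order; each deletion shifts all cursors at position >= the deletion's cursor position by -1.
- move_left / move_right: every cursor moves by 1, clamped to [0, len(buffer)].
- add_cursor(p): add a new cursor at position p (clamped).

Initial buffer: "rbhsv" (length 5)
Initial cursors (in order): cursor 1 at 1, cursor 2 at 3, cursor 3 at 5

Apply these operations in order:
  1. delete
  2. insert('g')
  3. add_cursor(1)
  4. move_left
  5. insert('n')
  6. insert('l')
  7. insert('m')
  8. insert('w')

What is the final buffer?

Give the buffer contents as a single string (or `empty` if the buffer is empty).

After op 1 (delete): buffer="bs" (len 2), cursors c1@0 c2@1 c3@2, authorship ..
After op 2 (insert('g')): buffer="gbgsg" (len 5), cursors c1@1 c2@3 c3@5, authorship 1.2.3
After op 3 (add_cursor(1)): buffer="gbgsg" (len 5), cursors c1@1 c4@1 c2@3 c3@5, authorship 1.2.3
After op 4 (move_left): buffer="gbgsg" (len 5), cursors c1@0 c4@0 c2@2 c3@4, authorship 1.2.3
After op 5 (insert('n')): buffer="nngbngsng" (len 9), cursors c1@2 c4@2 c2@5 c3@8, authorship 141.22.33
After op 6 (insert('l')): buffer="nnllgbnlgsnlg" (len 13), cursors c1@4 c4@4 c2@8 c3@12, authorship 14141.222.333
After op 7 (insert('m')): buffer="nnllmmgbnlmgsnlmg" (len 17), cursors c1@6 c4@6 c2@11 c3@16, authorship 1414141.2222.3333
After op 8 (insert('w')): buffer="nnllmmwwgbnlmwgsnlmwg" (len 21), cursors c1@8 c4@8 c2@14 c3@20, authorship 141414141.22222.33333

Answer: nnllmmwwgbnlmwgsnlmwg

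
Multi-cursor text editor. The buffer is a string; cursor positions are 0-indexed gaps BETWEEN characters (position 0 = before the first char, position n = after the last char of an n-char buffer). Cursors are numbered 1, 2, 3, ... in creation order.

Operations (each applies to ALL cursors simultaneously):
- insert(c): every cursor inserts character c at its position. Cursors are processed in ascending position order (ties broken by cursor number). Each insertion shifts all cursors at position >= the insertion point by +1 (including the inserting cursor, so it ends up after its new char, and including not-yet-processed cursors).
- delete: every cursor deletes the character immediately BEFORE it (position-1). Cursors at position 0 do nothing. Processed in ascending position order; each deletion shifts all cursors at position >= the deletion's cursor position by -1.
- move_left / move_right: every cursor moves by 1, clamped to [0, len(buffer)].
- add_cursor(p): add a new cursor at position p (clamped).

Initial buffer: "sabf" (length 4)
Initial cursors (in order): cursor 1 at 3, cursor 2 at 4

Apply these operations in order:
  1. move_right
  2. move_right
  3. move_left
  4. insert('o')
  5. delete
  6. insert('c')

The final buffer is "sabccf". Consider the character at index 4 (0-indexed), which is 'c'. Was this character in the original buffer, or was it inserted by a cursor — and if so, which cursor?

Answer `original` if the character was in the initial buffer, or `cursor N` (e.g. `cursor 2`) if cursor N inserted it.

Answer: cursor 2

Derivation:
After op 1 (move_right): buffer="sabf" (len 4), cursors c1@4 c2@4, authorship ....
After op 2 (move_right): buffer="sabf" (len 4), cursors c1@4 c2@4, authorship ....
After op 3 (move_left): buffer="sabf" (len 4), cursors c1@3 c2@3, authorship ....
After op 4 (insert('o')): buffer="saboof" (len 6), cursors c1@5 c2@5, authorship ...12.
After op 5 (delete): buffer="sabf" (len 4), cursors c1@3 c2@3, authorship ....
After op 6 (insert('c')): buffer="sabccf" (len 6), cursors c1@5 c2@5, authorship ...12.
Authorship (.=original, N=cursor N): . . . 1 2 .
Index 4: author = 2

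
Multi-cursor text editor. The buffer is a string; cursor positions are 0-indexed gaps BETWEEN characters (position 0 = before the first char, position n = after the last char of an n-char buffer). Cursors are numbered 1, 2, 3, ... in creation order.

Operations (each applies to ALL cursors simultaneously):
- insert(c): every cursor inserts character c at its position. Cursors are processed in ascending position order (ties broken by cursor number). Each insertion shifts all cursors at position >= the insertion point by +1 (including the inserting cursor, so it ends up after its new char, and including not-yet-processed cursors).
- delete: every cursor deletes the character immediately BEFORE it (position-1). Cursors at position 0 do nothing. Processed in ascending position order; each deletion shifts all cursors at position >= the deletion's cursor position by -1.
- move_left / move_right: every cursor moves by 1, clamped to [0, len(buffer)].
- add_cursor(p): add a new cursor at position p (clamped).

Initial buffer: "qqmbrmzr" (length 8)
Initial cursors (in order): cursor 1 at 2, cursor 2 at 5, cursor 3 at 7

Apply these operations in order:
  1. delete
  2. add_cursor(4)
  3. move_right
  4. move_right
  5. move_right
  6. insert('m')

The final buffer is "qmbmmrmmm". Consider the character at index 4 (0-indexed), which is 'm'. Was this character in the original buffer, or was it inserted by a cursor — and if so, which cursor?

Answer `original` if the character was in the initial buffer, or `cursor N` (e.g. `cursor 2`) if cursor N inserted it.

Answer: cursor 1

Derivation:
After op 1 (delete): buffer="qmbmr" (len 5), cursors c1@1 c2@3 c3@4, authorship .....
After op 2 (add_cursor(4)): buffer="qmbmr" (len 5), cursors c1@1 c2@3 c3@4 c4@4, authorship .....
After op 3 (move_right): buffer="qmbmr" (len 5), cursors c1@2 c2@4 c3@5 c4@5, authorship .....
After op 4 (move_right): buffer="qmbmr" (len 5), cursors c1@3 c2@5 c3@5 c4@5, authorship .....
After op 5 (move_right): buffer="qmbmr" (len 5), cursors c1@4 c2@5 c3@5 c4@5, authorship .....
After op 6 (insert('m')): buffer="qmbmmrmmm" (len 9), cursors c1@5 c2@9 c3@9 c4@9, authorship ....1.234
Authorship (.=original, N=cursor N): . . . . 1 . 2 3 4
Index 4: author = 1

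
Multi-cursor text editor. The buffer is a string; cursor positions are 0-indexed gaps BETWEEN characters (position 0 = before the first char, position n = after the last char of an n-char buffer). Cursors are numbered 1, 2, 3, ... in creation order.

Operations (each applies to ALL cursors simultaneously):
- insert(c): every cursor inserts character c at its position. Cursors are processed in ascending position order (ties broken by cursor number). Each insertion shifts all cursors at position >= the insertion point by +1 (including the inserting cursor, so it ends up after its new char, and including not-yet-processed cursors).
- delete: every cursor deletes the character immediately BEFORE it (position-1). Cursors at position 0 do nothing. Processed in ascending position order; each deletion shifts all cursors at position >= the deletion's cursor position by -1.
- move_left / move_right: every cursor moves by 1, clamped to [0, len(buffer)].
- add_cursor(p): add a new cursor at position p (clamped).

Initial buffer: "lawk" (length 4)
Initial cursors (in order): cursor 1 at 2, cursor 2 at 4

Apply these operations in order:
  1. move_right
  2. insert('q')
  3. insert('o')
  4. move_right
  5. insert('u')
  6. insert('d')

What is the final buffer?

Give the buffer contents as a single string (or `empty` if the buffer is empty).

After op 1 (move_right): buffer="lawk" (len 4), cursors c1@3 c2@4, authorship ....
After op 2 (insert('q')): buffer="lawqkq" (len 6), cursors c1@4 c2@6, authorship ...1.2
After op 3 (insert('o')): buffer="lawqokqo" (len 8), cursors c1@5 c2@8, authorship ...11.22
After op 4 (move_right): buffer="lawqokqo" (len 8), cursors c1@6 c2@8, authorship ...11.22
After op 5 (insert('u')): buffer="lawqokuqou" (len 10), cursors c1@7 c2@10, authorship ...11.1222
After op 6 (insert('d')): buffer="lawqokudqoud" (len 12), cursors c1@8 c2@12, authorship ...11.112222

Answer: lawqokudqoud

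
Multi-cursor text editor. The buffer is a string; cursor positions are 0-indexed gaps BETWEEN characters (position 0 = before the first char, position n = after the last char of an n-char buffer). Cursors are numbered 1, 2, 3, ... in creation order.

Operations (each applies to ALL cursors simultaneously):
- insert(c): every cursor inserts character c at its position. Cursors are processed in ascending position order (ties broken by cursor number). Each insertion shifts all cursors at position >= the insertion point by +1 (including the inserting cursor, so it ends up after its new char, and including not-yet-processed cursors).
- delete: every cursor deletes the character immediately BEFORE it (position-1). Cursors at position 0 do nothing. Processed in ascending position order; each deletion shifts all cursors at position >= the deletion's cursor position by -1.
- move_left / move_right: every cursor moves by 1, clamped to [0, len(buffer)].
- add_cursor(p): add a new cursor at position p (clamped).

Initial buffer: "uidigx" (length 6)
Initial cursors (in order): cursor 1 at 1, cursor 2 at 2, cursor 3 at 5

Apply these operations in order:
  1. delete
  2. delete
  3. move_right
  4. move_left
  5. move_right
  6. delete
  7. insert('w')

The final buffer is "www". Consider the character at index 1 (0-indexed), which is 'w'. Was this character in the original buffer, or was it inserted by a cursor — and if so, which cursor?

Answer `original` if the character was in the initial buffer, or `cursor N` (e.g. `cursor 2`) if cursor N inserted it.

Answer: cursor 2

Derivation:
After op 1 (delete): buffer="dix" (len 3), cursors c1@0 c2@0 c3@2, authorship ...
After op 2 (delete): buffer="dx" (len 2), cursors c1@0 c2@0 c3@1, authorship ..
After op 3 (move_right): buffer="dx" (len 2), cursors c1@1 c2@1 c3@2, authorship ..
After op 4 (move_left): buffer="dx" (len 2), cursors c1@0 c2@0 c3@1, authorship ..
After op 5 (move_right): buffer="dx" (len 2), cursors c1@1 c2@1 c3@2, authorship ..
After op 6 (delete): buffer="" (len 0), cursors c1@0 c2@0 c3@0, authorship 
After op 7 (insert('w')): buffer="www" (len 3), cursors c1@3 c2@3 c3@3, authorship 123
Authorship (.=original, N=cursor N): 1 2 3
Index 1: author = 2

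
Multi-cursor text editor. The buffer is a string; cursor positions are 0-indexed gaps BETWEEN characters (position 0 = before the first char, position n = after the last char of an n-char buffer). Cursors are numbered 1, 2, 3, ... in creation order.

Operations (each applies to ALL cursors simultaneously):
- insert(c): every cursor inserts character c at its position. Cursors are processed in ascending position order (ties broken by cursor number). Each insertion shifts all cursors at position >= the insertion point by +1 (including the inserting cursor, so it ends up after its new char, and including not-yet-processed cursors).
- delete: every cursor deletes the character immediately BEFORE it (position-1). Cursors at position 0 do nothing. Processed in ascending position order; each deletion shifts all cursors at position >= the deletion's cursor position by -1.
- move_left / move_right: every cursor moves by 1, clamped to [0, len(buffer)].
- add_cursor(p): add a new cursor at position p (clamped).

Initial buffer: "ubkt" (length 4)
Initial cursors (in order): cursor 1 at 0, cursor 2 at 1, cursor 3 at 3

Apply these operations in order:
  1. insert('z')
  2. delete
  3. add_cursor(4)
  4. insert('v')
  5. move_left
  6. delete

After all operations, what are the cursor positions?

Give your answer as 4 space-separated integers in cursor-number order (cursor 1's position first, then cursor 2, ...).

After op 1 (insert('z')): buffer="zuzbkzt" (len 7), cursors c1@1 c2@3 c3@6, authorship 1.2..3.
After op 2 (delete): buffer="ubkt" (len 4), cursors c1@0 c2@1 c3@3, authorship ....
After op 3 (add_cursor(4)): buffer="ubkt" (len 4), cursors c1@0 c2@1 c3@3 c4@4, authorship ....
After op 4 (insert('v')): buffer="vuvbkvtv" (len 8), cursors c1@1 c2@3 c3@6 c4@8, authorship 1.2..3.4
After op 5 (move_left): buffer="vuvbkvtv" (len 8), cursors c1@0 c2@2 c3@5 c4@7, authorship 1.2..3.4
After op 6 (delete): buffer="vvbvv" (len 5), cursors c1@0 c2@1 c3@3 c4@4, authorship 12.34

Answer: 0 1 3 4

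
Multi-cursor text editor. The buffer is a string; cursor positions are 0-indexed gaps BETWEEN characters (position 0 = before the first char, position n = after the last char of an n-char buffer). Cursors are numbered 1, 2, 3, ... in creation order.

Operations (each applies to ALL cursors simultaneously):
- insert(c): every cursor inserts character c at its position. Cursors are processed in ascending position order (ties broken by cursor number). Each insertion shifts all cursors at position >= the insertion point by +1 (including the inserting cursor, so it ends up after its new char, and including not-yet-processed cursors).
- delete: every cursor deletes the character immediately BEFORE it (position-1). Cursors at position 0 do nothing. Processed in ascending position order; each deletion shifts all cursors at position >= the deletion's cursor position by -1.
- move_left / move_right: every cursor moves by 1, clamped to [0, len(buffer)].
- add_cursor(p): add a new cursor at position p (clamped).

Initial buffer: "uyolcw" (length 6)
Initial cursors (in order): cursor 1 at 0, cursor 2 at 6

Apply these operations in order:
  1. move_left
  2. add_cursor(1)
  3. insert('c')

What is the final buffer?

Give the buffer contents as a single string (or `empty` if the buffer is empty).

Answer: cucyolccw

Derivation:
After op 1 (move_left): buffer="uyolcw" (len 6), cursors c1@0 c2@5, authorship ......
After op 2 (add_cursor(1)): buffer="uyolcw" (len 6), cursors c1@0 c3@1 c2@5, authorship ......
After op 3 (insert('c')): buffer="cucyolccw" (len 9), cursors c1@1 c3@3 c2@8, authorship 1.3....2.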